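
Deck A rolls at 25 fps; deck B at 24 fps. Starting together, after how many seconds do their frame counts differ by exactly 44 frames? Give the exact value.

44 seconds

The gap grows by |24 − 25| = 1 frame per second.
Time for a 44-frame gap: 44 ÷ (1) = 44 s.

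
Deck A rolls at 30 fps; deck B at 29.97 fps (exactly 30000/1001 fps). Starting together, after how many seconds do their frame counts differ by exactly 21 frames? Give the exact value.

700.7 seconds

The gap grows by |30000/1001 − 30| = 30/1001 frames per second.
Time for a 21-frame gap: 21 ÷ (30/1001) = 700.7 s.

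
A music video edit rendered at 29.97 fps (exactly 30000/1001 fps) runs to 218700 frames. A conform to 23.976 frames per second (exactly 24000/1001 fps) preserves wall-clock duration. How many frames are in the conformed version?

Target frames = source frames × (target rate / source rate) = 218700 × (24000/1001)/(30000/1001) = 218700 × 4/5 = 174960.

174960 frames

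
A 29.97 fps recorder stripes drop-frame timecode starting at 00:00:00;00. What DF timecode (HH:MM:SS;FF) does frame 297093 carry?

Ten DF minutes hold 17982 frames, so frame 297093 lies in block 16 (frames 287712–305693) with 9381 frames into that block.
The block's first minute is 1800 frames and the rest 1798 each; 9381 frames reaches minute 5, so 16 × 18 + 5 × 2 = 298 labels have been skipped so far.
Adding those back, label number 297093 + 298 = 297391 at 30 labels/s is 9913 s + 1 f = 2 h 45 min 13 s frame 1, i.e. 02:45:13;01.

02:45:13;01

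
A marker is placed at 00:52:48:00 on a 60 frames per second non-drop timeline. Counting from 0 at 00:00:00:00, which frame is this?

Total seconds to the label: (0 × 3600 + 52 × 60 + 48) = 3168.
Frame index = 3168 × 60 + 0 = 190080.

190080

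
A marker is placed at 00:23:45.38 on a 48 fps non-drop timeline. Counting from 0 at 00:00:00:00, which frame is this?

Total seconds to the label: (0 × 3600 + 23 × 60 + 45) = 1425.
Frame index = 1425 × 48 + 38 = 68438.

68438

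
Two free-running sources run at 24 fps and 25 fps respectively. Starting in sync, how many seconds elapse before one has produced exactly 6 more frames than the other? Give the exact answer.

The gap grows by |25 − 24| = 1 frame per second.
Time for a 6-frame gap: 6 ÷ (1) = 6 s.

6 seconds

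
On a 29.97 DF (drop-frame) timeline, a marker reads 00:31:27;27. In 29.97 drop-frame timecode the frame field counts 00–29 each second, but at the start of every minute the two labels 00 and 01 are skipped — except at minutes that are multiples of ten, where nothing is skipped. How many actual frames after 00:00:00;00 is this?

56581

Complete 10-minute blocks: 3, each 17982 frames → 53946.
Remaining 1 whole minute in the current block: 1800 + 0 × 1798 = 1800 frames.
Within the current minute: 27 × 30 + 27 − 2 = 835 (labels ;00/;01 skipped at this minute). Total = 53946 + 1800 + 835 = 56581.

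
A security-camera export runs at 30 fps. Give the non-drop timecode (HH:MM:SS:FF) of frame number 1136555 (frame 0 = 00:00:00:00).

10:31:25:05

1136555 ÷ 30 = 37885 full seconds, remainder 5 frames.
37885 s = 10 h 31 min 25 s.
Timecode: 10:31:25:05.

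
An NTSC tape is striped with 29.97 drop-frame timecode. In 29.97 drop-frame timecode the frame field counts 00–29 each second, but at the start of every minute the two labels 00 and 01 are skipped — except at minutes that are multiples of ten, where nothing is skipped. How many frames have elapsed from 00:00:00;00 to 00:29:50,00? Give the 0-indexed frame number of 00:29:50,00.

53646

Complete 10-minute blocks: 2, each 17982 frames → 35964.
Remaining 9 whole minutes in the current block: 1800 + 8 × 1798 = 16184 frames.
Within the current minute: 50 × 30 + 0 − 2 = 1498 (labels ;00/;01 skipped at this minute). Total = 35964 + 16184 + 1498 = 53646.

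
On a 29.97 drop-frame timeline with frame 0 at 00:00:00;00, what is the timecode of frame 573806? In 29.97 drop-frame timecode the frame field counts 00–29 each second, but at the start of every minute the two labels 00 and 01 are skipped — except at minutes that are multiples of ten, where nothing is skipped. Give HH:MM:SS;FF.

Ten DF minutes hold 17982 frames, so frame 573806 lies in block 31 (frames 557442–575423) with 16364 frames into that block.
The block's first minute is 1800 frames and the rest 1798 each; 16364 frames reaches minute 9, so 31 × 18 + 9 × 2 = 576 labels have been skipped so far.
Adding those back, label number 573806 + 576 = 574382 at 30 labels/s is 19146 s + 2 f = 5 h 19 min 6 s frame 2, i.e. 05:19:06;02.

05:19:06;02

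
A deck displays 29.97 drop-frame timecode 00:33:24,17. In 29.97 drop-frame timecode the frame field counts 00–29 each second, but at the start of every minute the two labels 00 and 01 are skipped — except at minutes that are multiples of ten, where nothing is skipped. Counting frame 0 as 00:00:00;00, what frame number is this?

60077

As if non-drop at 30 labels/s: (0 × 3600 + 33 × 60 + 24) × 30 + 17 = 60137.
Minute boundaries passed: 33; those not divisible by 10: 33 − 3 = 30; dropped labels = 2 × 30 = 60.
Actual frame index = 60137 − 60 = 60077.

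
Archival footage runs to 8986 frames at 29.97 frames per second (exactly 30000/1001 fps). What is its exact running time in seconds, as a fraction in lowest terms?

Running time = 8986 ÷ (30000/1001) = 8986 × 1001/30000 = 4497493/15000 s.

4497493/15000 seconds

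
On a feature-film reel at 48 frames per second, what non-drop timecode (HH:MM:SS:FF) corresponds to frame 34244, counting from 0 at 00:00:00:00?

34244 ÷ 48 = 713 full seconds, remainder 20 frames.
713 s = 0 h 11 min 53 s.
Timecode: 00:11:53:20.

00:11:53:20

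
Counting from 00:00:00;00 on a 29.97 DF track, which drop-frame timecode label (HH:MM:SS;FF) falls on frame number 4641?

00:02:34;25

Ten DF minutes hold 17982 frames, so frame 4641 lies in block 0 (frames 0–17981) with 4641 frames into that block.
The block's first minute is 1800 frames and the rest 1798 each; 4641 frames reaches minute 2, so 0 × 18 + 2 × 2 = 4 labels have been skipped so far.
Adding those back, label number 4641 + 4 = 4645 at 30 labels/s is 154 s + 25 f = 0 h 2 min 34 s frame 25, i.e. 00:02:34;25.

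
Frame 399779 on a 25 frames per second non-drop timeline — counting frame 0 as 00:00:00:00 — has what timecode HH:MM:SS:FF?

04:26:31:04

399779 ÷ 25 = 15991 full seconds, remainder 4 frames.
15991 s = 4 h 26 min 31 s.
Timecode: 04:26:31:04.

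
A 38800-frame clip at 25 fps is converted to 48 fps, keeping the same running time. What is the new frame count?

Target frames = source frames × (target rate / source rate) = 38800 × (48)/(25) = 38800 × 48/25 = 74496.

74496 frames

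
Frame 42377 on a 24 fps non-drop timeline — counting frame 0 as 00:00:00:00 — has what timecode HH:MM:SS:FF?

00:29:25:17

42377 ÷ 24 = 1765 full seconds, remainder 17 frames.
1765 s = 0 h 29 min 25 s.
Timecode: 00:29:25:17.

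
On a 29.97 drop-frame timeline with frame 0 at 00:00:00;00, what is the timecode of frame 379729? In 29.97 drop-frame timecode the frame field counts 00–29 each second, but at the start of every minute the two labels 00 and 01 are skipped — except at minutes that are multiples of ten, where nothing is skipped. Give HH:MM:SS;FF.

Each 10-minute DF block holds 10 × 60 × 30 − 9 × 2 = 17982 frames. 379729 ÷ 17982 → 21 full blocks, remainder 2107.
Within the partial block the first minute is 1800 frames and each further minute 1798, so 1 further minute boundary passed. Total skipped labels = 18 × 21 + 2 × 1 = 380.
Non-drop label index = 379729 + 380 = 380109; at 30 labels/s that is 03:31:10:09, i.e. DF 03:31:10;09.

03:31:10;09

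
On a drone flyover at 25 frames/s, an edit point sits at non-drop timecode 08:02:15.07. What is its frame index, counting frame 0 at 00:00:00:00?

Total seconds to the label: (8 × 3600 + 2 × 60 + 15) = 28935.
Frame index = 28935 × 25 + 7 = 723382.

723382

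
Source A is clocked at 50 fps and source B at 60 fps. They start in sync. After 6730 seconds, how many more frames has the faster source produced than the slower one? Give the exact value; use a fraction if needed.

67300 frames

A emits 50 × 6730 = 336500 frames; B emits 60 × 6730 = 403800.
Difference = 67300 frames; B is ahead of A.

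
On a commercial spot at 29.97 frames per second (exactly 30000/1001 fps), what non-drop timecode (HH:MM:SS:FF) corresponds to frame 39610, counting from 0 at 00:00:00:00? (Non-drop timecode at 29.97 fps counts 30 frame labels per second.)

39610 ÷ 30 = 1320 full seconds, remainder 10 frames.
1320 s = 0 h 22 min 0 s.
Timecode: 00:22:00:10.

00:22:00:10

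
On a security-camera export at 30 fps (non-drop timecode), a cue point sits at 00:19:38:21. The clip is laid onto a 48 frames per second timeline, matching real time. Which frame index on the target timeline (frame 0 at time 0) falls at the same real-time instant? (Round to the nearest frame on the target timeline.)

frame 56578

Source frame index: (0×3600 + 19×60 + 38) × 30 + 21 = 35361.
Real time: 35361 / (30) = 11787/10 s.
Target frame: (11787/10) × (48) = 282888/5 ≈ 56577.600 → 56578.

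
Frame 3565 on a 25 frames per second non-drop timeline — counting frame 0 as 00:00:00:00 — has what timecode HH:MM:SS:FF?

3565 ÷ 25 = 142 full seconds, remainder 15 frames.
142 s = 0 h 2 min 22 s.
Timecode: 00:02:22:15.

00:02:22:15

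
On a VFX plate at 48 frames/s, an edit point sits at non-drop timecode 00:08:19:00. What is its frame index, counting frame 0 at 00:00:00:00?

Total seconds to the label: (0 × 3600 + 8 × 60 + 19) = 499.
Frame index = 499 × 48 + 0 = 23952.

frame 23952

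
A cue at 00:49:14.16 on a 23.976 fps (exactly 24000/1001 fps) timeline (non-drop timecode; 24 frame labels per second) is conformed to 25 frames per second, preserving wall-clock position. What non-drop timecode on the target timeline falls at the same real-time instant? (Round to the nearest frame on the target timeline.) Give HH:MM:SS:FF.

Source frame index: (0×3600 + 49×60 + 14) × 24 + 16 = 70912.
Real time: 70912 / (24000/1001) = 1109108/375 s.
Target frame: (1109108/375) × (25) = 1109108/15 ≈ 73940.533 → 73941.
At 25 labels/s: frame 73941 → 00:49:17:16.

00:49:17:16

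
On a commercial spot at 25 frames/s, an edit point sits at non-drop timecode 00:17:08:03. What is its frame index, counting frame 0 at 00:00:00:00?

Total seconds to the label: (0 × 3600 + 17 × 60 + 8) = 1028.
Frame index = 1028 × 25 + 3 = 25703.

25703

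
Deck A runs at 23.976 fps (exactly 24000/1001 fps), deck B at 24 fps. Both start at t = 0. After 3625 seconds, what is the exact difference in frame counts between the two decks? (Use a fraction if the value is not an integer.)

A emits 24000/1001 × 3625 = 87000000/1001 frames; B emits 24 × 3625 = 87000.
Difference = 87000/1001 frames (≈ 86.9131); B is ahead of A.

87000/1001 frames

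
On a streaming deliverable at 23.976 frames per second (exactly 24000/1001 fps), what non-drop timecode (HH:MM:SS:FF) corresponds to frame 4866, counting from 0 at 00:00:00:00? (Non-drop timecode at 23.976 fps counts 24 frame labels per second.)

4866 ÷ 24 = 202 full seconds, remainder 18 frames.
202 s = 0 h 3 min 22 s.
Timecode: 00:03:22:18.

00:03:22:18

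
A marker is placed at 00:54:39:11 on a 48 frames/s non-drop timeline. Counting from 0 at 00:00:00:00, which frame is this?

Total seconds to the label: (0 × 3600 + 54 × 60 + 39) = 3279.
Frame index = 3279 × 48 + 11 = 157403.

frame 157403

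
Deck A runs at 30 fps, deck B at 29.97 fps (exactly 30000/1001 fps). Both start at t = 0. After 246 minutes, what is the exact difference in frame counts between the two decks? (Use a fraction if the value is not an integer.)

246 min = 14760 s.
A emits 30 × 14760 = 442800 frames; B emits 30000/1001 × 14760 = 442800000/1001.
Difference = 442800/1001 frames (≈ 442.3576); B is behind A.

442800/1001 frames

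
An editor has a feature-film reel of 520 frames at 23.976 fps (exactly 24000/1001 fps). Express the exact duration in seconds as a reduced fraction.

13013/600 seconds

Running time = 520 ÷ (24000/1001) = 520 × 1001/24000 = 13013/600 s.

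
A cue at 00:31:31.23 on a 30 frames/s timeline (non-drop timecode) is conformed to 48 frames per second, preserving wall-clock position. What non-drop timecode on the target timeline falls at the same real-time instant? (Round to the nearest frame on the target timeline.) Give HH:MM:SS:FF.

Source frame index: (0×3600 + 31×60 + 31) × 30 + 23 = 56753.
Real time: 56753 / (30) = 56753/30 s.
Target frame: (56753/30) × (48) = 454024/5 ≈ 90804.800 → 90805.
At 48 labels/s: frame 90805 → 00:31:31:37.

00:31:31:37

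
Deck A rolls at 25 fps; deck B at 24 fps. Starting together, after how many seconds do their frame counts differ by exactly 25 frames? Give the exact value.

The gap grows by |24 − 25| = 1 frame per second.
Time for a 25-frame gap: 25 ÷ (1) = 25 s.

25 seconds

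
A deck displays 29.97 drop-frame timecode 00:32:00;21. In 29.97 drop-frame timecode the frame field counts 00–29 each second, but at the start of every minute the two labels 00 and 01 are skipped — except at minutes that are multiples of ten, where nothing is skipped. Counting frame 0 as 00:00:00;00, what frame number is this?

As if non-drop at 30 labels/s: (0 × 3600 + 32 × 60 + 0) × 30 + 21 = 57621.
Minute boundaries passed: 32; those not divisible by 10: 32 − 3 = 29; dropped labels = 2 × 29 = 58.
Actual frame index = 57621 − 58 = 57563.

57563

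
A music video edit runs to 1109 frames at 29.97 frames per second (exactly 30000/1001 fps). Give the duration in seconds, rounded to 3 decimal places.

Running time = 1109 × 1001/30000 = 1110109/30000 s ≈ 37.004 s.

37.004 seconds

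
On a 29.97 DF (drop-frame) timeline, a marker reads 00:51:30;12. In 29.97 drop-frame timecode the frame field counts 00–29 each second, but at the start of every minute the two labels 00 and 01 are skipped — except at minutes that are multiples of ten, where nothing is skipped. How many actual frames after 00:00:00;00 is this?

92620

Complete 10-minute blocks: 5, each 17982 frames → 89910.
Remaining 1 whole minute in the current block: 1800 + 0 × 1798 = 1800 frames.
Within the current minute: 30 × 30 + 12 − 2 = 910 (labels ;00/;01 skipped at this minute). Total = 89910 + 1800 + 910 = 92620.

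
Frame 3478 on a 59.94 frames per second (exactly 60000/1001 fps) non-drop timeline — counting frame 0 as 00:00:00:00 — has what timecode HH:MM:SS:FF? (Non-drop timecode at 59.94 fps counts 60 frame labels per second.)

00:00:57:58

3478 ÷ 60 = 57 full seconds, remainder 58 frames.
57 s = 0 h 0 min 57 s.
Timecode: 00:00:57:58.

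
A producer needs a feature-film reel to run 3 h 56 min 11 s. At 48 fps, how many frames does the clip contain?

680208 frames

3 h 56 min 11 s = 14171 s.
Frames = 14171 × 48 = 680208.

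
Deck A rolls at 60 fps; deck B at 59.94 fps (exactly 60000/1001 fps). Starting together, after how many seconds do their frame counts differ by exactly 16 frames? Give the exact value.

4004/15 seconds

The gap grows by |60000/1001 − 60| = 60/1001 frames per second.
Time for a 16-frame gap: 16 ÷ (60/1001) = 4004/15 s.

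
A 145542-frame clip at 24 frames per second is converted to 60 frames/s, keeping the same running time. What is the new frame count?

Target frames = source frames × (target rate / source rate) = 145542 × (60)/(24) = 145542 × 5/2 = 363855.

363855 frames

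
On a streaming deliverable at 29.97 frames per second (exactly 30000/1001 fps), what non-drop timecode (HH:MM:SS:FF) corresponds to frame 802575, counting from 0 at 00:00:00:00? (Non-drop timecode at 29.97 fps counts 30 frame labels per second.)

07:25:52:15

802575 ÷ 30 = 26752 full seconds, remainder 15 frames.
26752 s = 7 h 25 min 52 s.
Timecode: 07:25:52:15.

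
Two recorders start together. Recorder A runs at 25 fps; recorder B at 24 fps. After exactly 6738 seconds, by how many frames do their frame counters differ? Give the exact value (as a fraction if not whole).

6738 frames

A emits 25 × 6738 = 168450 frames; B emits 24 × 6738 = 161712.
Difference = 6738 frames; B is behind A.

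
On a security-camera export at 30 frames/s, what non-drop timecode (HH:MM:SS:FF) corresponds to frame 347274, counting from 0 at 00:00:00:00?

03:12:55:24

347274 ÷ 30 = 11575 full seconds, remainder 24 frames.
11575 s = 3 h 12 min 55 s.
Timecode: 03:12:55:24.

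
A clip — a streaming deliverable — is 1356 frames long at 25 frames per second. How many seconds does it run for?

54.24 seconds

Running time = 1356 / (25) = 54.24 s.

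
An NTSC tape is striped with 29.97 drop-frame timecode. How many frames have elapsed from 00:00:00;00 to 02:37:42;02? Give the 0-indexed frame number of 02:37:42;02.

283578

Complete 10-minute blocks: 15, each 17982 frames → 269730.
Remaining 7 whole minutes in the current block: 1800 + 6 × 1798 = 12588 frames.
Within the current minute: 42 × 30 + 2 − 2 = 1260 (labels ;00/;01 skipped at this minute). Total = 269730 + 12588 + 1260 = 283578.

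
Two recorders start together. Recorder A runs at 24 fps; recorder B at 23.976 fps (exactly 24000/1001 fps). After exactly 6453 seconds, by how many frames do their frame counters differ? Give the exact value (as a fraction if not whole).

154872/1001 frames

A emits 24 × 6453 = 154872 frames; B emits 24000/1001 × 6453 = 154872000/1001.
Difference = 154872/1001 frames (≈ 154.7173); B is behind A.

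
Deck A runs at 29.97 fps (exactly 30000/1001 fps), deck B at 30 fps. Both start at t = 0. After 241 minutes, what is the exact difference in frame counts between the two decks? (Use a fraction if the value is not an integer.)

433800/1001 frames

241 min = 14460 s.
A emits 30000/1001 × 14460 = 433800000/1001 frames; B emits 30 × 14460 = 433800.
Difference = 433800/1001 frames (≈ 433.3666); B is ahead of A.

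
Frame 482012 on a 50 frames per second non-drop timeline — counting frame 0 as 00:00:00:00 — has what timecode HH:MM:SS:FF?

02:40:40:12

482012 ÷ 50 = 9640 full seconds, remainder 12 frames.
9640 s = 2 h 40 min 40 s.
Timecode: 02:40:40:12.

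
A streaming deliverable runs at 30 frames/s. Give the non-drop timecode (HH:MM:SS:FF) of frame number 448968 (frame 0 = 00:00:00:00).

04:09:25:18

448968 ÷ 30 = 14965 full seconds, remainder 18 frames.
14965 s = 4 h 9 min 25 s.
Timecode: 04:09:25:18.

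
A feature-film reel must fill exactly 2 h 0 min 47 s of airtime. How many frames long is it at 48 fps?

347856 frames

2 h 0 min 47 s = 7247 s.
Frames = 7247 × 48 = 347856.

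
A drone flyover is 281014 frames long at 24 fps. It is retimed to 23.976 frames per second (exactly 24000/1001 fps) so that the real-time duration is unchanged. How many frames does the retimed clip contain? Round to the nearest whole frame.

280733 frames

Frames at target rate = 281014 × (24000/1001) / (24) = 281014000/1001 ≈ 280733.267.
Nearest whole frame: 280733.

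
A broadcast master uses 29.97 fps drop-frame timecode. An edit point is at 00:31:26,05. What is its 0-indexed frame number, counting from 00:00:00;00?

Complete 10-minute blocks: 3, each 17982 frames → 53946.
Remaining 1 whole minute in the current block: 1800 + 0 × 1798 = 1800 frames.
Within the current minute: 26 × 30 + 5 − 2 = 783 (labels ;00/;01 skipped at this minute). Total = 53946 + 1800 + 783 = 56529.

56529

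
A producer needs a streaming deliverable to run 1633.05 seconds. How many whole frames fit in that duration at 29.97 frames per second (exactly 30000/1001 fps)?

48942 frames

Frames = 1633.05 × 30000/1001 = 48991500/1001 ≈ 48942.5574.
Complete frames: 48942.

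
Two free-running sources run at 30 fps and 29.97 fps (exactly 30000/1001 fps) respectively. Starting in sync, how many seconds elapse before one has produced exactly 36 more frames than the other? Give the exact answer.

1201.2 seconds

The gap grows by |30000/1001 − 30| = 30/1001 frames per second.
Time for a 36-frame gap: 36 ÷ (30/1001) = 1201.2 s.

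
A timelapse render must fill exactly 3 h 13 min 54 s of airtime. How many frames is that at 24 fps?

279216 frames

3 h 13 min 54 s = 11634 s.
Frames = 11634 × 24 = 279216.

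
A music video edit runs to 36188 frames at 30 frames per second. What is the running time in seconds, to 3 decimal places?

Running time = 36188 × 1/30 = 18094/15 s ≈ 1206.267 s.

1206.267 seconds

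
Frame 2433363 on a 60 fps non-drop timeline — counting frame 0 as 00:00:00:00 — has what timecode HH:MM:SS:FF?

11:15:56:03

2433363 ÷ 60 = 40556 full seconds, remainder 3 frames.
40556 s = 11 h 15 min 56 s.
Timecode: 11:15:56:03.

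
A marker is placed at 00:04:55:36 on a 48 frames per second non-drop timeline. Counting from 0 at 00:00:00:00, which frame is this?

frame 14196

Total seconds to the label: (0 × 3600 + 4 × 60 + 55) = 295.
Frame index = 295 × 48 + 36 = 14196.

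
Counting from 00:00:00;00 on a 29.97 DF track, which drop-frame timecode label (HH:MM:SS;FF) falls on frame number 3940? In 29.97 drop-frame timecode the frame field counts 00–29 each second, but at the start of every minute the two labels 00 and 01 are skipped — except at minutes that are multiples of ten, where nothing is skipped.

00:02:11;14

Each 10-minute DF block holds 10 × 60 × 30 − 9 × 2 = 17982 frames. 3940 ÷ 17982 → 0 full blocks, remainder 3940.
Within the partial block the first minute is 1800 frames and each further minute 1798, so 2 further minute boundaries passed. Total skipped labels = 18 × 0 + 2 × 2 = 4.
Non-drop label index = 3940 + 4 = 3944; at 30 labels/s that is 00:02:11:14, i.e. DF 00:02:11;14.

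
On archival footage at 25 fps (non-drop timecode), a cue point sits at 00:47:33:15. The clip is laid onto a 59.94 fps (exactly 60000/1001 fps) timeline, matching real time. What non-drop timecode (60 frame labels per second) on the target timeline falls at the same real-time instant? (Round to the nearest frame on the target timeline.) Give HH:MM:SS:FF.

Source frame index: (0×3600 + 47×60 + 33) × 25 + 15 = 71340.
Real time: 71340 / (25) = 14268/5 s.
Target frame: (14268/5) × (60000/1001) = 171216000/1001 ≈ 171044.955 → 171045.
At 60 labels/s: frame 171045 → 00:47:30:45.

00:47:30:45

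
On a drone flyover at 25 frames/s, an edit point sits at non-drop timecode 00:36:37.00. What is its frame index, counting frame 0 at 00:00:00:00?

Total seconds to the label: (0 × 3600 + 36 × 60 + 37) = 2197.
Frame index = 2197 × 25 + 0 = 54925.

54925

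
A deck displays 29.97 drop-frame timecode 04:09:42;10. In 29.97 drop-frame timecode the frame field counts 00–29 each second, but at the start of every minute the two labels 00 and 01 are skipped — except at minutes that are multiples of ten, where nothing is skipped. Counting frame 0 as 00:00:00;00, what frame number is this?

Complete 10-minute blocks: 24, each 17982 frames → 431568.
Remaining 9 whole minutes in the current block: 1800 + 8 × 1798 = 16184 frames.
Within the current minute: 42 × 30 + 10 − 2 = 1268 (labels ;00/;01 skipped at this minute). Total = 431568 + 16184 + 1268 = 449020.

449020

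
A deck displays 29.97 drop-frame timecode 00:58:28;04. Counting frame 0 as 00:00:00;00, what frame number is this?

Complete 10-minute blocks: 5, each 17982 frames → 89910.
Remaining 8 whole minutes in the current block: 1800 + 7 × 1798 = 14386 frames.
Within the current minute: 28 × 30 + 4 − 2 = 842 (labels ;00/;01 skipped at this minute). Total = 89910 + 14386 + 842 = 105138.

105138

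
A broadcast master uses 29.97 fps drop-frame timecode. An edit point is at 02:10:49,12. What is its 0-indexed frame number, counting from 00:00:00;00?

235248

As if non-drop at 30 labels/s: (2 × 3600 + 10 × 60 + 49) × 30 + 12 = 235482.
Minute boundaries passed: 130; those not divisible by 10: 130 − 13 = 117; dropped labels = 2 × 117 = 234.
Actual frame index = 235482 − 234 = 235248.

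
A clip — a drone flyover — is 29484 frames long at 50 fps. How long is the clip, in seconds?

Running time = 29484 / (50) = 589.68 s.

589.68 seconds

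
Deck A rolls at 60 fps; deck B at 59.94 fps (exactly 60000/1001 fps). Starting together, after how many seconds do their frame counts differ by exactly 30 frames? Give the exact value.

500.5 seconds

The gap grows by |60000/1001 − 60| = 60/1001 frames per second.
Time for a 30-frame gap: 30 ÷ (60/1001) = 500.5 s.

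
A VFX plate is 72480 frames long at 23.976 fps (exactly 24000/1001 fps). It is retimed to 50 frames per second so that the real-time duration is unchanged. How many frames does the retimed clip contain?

151151 frames

Target frames = source frames × (target rate / source rate) = 72480 × (50)/(24000/1001) = 72480 × 1001/480 = 151151.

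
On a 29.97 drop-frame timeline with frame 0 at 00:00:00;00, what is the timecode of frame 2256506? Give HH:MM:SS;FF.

Ten DF minutes hold 17982 frames, so frame 2256506 lies in block 125 (frames 2247750–2265731) with 8756 frames into that block.
The block's first minute is 1800 frames and the rest 1798 each; 8756 frames reaches minute 4, so 125 × 18 + 4 × 2 = 2258 labels have been skipped so far.
Adding those back, label number 2256506 + 2258 = 2258764 at 30 labels/s is 75292 s + 4 f = 20 h 54 min 52 s frame 4, i.e. 20:54:52;04.

20:54:52;04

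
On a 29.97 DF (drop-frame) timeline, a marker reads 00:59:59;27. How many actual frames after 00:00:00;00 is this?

Complete 10-minute blocks: 5, each 17982 frames → 89910.
Remaining 9 whole minutes in the current block: 1800 + 8 × 1798 = 16184 frames.
Within the current minute: 59 × 30 + 27 − 2 = 1795 (labels ;00/;01 skipped at this minute). Total = 89910 + 16184 + 1795 = 107889.

107889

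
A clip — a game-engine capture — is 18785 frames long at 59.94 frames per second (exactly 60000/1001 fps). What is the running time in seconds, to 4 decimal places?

313.3964 seconds

Running time = 18785 × 1001/60000 = 3760757/12000 s ≈ 313.3964 s.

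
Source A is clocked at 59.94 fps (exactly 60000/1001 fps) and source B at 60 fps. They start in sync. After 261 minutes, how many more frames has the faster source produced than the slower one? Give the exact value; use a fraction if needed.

939600/1001 frames

261 min = 15660 s.
A emits 60000/1001 × 15660 = 939600000/1001 frames; B emits 60 × 15660 = 939600.
Difference = 939600/1001 frames (≈ 938.6613); B is ahead of A.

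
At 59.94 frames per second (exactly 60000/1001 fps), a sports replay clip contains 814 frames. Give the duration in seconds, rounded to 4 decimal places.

Running time = 814 × 1001/60000 = 407407/30000 s ≈ 13.5802 s.

13.5802 seconds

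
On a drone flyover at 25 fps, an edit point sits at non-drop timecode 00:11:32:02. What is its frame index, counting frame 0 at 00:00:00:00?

Total seconds to the label: (0 × 3600 + 11 × 60 + 32) = 692.
Frame index = 692 × 25 + 2 = 17302.

frame 17302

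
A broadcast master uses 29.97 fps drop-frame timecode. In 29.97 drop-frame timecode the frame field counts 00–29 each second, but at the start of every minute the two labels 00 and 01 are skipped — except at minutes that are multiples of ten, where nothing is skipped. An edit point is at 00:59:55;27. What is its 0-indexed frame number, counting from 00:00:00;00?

107769

As if non-drop at 30 labels/s: (0 × 3600 + 59 × 60 + 55) × 30 + 27 = 107877.
Minute boundaries passed: 59; those not divisible by 10: 59 − 5 = 54; dropped labels = 2 × 54 = 108.
Actual frame index = 107877 − 108 = 107769.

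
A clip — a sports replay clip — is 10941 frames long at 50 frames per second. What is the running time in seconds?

Running time = 10941 / (50) = 218.82 s.

218.82 seconds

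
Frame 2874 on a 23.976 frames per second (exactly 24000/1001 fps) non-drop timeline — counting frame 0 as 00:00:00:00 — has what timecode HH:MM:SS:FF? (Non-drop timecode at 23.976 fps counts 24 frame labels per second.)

2874 ÷ 24 = 119 full seconds, remainder 18 frames.
119 s = 0 h 1 min 59 s.
Timecode: 00:01:59:18.

00:01:59:18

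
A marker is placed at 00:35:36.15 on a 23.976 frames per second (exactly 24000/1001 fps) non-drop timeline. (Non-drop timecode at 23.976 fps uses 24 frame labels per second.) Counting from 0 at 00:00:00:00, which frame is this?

frame 51279

Total seconds to the label: (0 × 3600 + 35 × 60 + 36) = 2136.
Frame index = 2136 × 24 + 15 = 51279.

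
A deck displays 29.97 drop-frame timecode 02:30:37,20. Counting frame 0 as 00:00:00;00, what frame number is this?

Complete 10-minute blocks: 15, each 17982 frames → 269730.
Remaining 0 whole minutes in the current block: 0 frames.
Within the current minute: 37 × 30 + 20 = 1130. Total = 269730 + 0 + 1130 = 270860.

270860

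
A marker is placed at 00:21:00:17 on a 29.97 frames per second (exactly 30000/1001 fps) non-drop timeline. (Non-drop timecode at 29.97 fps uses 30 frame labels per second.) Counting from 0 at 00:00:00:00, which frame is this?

frame 37817

Total seconds to the label: (0 × 3600 + 21 × 60 + 0) = 1260.
Frame index = 1260 × 30 + 17 = 37817.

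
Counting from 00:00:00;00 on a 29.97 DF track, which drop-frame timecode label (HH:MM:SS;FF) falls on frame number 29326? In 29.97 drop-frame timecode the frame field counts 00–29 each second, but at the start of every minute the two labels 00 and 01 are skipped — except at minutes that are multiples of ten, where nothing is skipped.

Ten DF minutes hold 17982 frames, so frame 29326 lies in block 1 (frames 17982–35963) with 11344 frames into that block.
The block's first minute is 1800 frames and the rest 1798 each; 11344 frames reaches minute 6, so 1 × 18 + 6 × 2 = 30 labels have been skipped so far.
Adding those back, label number 29326 + 30 = 29356 at 30 labels/s is 978 s + 16 f = 0 h 16 min 18 s frame 16, i.e. 00:16:18;16.

00:16:18;16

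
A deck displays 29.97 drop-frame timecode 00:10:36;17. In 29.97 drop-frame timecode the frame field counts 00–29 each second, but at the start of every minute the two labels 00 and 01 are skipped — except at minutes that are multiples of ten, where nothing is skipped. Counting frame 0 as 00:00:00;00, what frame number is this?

19079

Complete 10-minute blocks: 1, each 17982 frames → 17982.
Remaining 0 whole minutes in the current block: 0 frames.
Within the current minute: 36 × 30 + 17 = 1097. Total = 17982 + 0 + 1097 = 19079.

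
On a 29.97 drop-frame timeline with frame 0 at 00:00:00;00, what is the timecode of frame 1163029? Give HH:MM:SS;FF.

10:46:46;13

Each 10-minute DF block holds 10 × 60 × 30 − 9 × 2 = 17982 frames. 1163029 ÷ 17982 → 64 full blocks, remainder 12181.
Within the partial block the first minute is 1800 frames and each further minute 1798, so 6 further minute boundaries passed. Total skipped labels = 18 × 64 + 2 × 6 = 1164.
Non-drop label index = 1163029 + 1164 = 1164193; at 30 labels/s that is 10:46:46:13, i.e. DF 10:46:46;13.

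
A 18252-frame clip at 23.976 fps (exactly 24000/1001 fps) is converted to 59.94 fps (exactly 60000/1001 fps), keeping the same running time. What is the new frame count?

45630 frames

Target frames = source frames × (target rate / source rate) = 18252 × (60000/1001)/(24000/1001) = 18252 × 5/2 = 45630.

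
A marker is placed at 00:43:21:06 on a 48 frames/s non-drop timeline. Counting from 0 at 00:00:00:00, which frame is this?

frame 124854

Total seconds to the label: (0 × 3600 + 43 × 60 + 21) = 2601.
Frame index = 2601 × 48 + 6 = 124854.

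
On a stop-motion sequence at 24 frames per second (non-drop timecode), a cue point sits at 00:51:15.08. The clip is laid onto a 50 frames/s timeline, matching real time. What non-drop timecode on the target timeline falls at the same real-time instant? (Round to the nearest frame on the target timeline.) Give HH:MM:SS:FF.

Source frame index: (0×3600 + 51×60 + 15) × 24 + 8 = 73808.
Real time: 73808 / (24) = 9226/3 s.
Target frame: (9226/3) × (50) = 461300/3 ≈ 153766.667 → 153767.
At 50 labels/s: frame 153767 → 00:51:15:17.

00:51:15:17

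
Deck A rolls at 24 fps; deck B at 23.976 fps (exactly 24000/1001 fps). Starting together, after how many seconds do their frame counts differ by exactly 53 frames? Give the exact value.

The gap grows by |24000/1001 − 24| = 24/1001 frames per second.
Time for a 53-frame gap: 53 ÷ (24/1001) = 53053/24 s.

53053/24 seconds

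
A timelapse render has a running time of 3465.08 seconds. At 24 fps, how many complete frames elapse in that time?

83161 frames

Frames = 3465.08 × 24 = 2079048/25 ≈ 83161.9200.
Complete frames: 83161.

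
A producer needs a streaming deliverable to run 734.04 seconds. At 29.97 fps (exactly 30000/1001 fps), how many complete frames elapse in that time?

Frames = 734.04 × 30000/1001 = 22021200/1001 ≈ 21999.2008.
Complete frames: 21999.

21999 frames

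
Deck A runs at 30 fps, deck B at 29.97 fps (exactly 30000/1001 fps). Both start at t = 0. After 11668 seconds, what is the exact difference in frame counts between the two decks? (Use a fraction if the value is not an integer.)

350040/1001 frames

A emits 30 × 11668 = 350040 frames; B emits 30000/1001 × 11668 = 350040000/1001.
Difference = 350040/1001 frames (≈ 349.6903); B is behind A.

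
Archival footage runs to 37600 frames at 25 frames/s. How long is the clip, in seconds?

1504 seconds

Running time = 37600 / (25) = 1504 s.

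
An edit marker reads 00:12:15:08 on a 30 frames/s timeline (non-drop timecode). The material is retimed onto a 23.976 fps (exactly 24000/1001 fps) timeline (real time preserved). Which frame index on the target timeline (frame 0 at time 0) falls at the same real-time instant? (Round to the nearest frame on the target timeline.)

frame 17629

Source frame index: (0×3600 + 12×60 + 15) × 30 + 8 = 22058.
Real time: 22058 / (30) = 11029/15 s.
Target frame: (11029/15) × (24000/1001) = 17646400/1001 ≈ 17628.771 → 17629.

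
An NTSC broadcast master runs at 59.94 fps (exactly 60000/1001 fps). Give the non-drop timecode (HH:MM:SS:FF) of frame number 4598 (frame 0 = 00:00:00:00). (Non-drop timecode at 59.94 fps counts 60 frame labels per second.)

4598 ÷ 60 = 76 full seconds, remainder 38 frames.
76 s = 0 h 1 min 16 s.
Timecode: 00:01:16:38.

00:01:16:38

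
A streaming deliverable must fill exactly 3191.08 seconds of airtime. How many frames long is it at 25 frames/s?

Frames = 3191.08 × 25 = 79777.

79777 frames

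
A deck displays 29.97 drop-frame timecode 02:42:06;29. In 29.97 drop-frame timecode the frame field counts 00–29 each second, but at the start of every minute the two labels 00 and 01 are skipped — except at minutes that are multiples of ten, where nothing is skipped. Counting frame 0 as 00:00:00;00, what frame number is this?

291517

Complete 10-minute blocks: 16, each 17982 frames → 287712.
Remaining 2 whole minutes in the current block: 1800 + 1 × 1798 = 3598 frames.
Within the current minute: 6 × 30 + 29 − 2 = 207 (labels ;00/;01 skipped at this minute). Total = 287712 + 3598 + 207 = 291517.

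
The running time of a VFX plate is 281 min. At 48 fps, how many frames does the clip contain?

809280 frames

281 min = 16860 s.
Frames = 16860 × 48 = 809280.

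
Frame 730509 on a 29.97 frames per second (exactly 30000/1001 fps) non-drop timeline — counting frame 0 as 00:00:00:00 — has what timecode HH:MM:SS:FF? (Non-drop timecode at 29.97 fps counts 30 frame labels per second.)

730509 ÷ 30 = 24350 full seconds, remainder 9 frames.
24350 s = 6 h 45 min 50 s.
Timecode: 06:45:50:09.

06:45:50:09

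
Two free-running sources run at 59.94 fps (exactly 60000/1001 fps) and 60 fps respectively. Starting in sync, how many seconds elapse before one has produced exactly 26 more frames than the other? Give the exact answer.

13013/30 seconds

The gap grows by |60 − 60000/1001| = 60/1001 frames per second.
Time for a 26-frame gap: 26 ÷ (60/1001) = 13013/30 s.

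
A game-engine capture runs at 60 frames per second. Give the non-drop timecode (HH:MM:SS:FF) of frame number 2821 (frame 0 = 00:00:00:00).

2821 ÷ 60 = 47 full seconds, remainder 1 frame.
47 s = 0 h 0 min 47 s.
Timecode: 00:00:47:01.

00:00:47:01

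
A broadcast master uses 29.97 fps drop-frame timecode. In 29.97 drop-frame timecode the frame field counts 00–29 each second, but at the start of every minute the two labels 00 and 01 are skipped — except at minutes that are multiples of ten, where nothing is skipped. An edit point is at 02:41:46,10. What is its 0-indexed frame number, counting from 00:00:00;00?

Complete 10-minute blocks: 16, each 17982 frames → 287712.
Remaining 1 whole minute in the current block: 1800 + 0 × 1798 = 1800 frames.
Within the current minute: 46 × 30 + 10 − 2 = 1388 (labels ;00/;01 skipped at this minute). Total = 287712 + 1800 + 1388 = 290900.

290900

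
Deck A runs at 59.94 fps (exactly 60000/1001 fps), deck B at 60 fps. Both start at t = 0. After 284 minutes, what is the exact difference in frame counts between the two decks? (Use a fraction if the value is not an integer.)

284 min = 17040 s.
A emits 60000/1001 × 17040 = 1022400000/1001 frames; B emits 60 × 17040 = 1022400.
Difference = 1022400/1001 frames (≈ 1021.3786); B is ahead of A.

1022400/1001 frames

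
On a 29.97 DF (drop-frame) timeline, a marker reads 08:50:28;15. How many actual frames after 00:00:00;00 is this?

As if non-drop at 30 labels/s: (8 × 3600 + 50 × 60 + 28) × 30 + 15 = 954855.
Minute boundaries passed: 530; those not divisible by 10: 530 − 53 = 477; dropped labels = 2 × 477 = 954.
Actual frame index = 954855 − 954 = 953901.

953901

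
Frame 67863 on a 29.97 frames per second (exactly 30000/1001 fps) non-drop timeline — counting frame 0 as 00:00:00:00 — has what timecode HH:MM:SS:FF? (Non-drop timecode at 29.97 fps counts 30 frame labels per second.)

00:37:42:03

67863 ÷ 30 = 2262 full seconds, remainder 3 frames.
2262 s = 0 h 37 min 42 s.
Timecode: 00:37:42:03.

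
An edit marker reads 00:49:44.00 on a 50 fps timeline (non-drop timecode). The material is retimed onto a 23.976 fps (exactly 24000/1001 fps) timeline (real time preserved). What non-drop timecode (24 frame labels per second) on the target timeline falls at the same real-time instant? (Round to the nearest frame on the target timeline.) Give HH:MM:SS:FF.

Source frame index: (0×3600 + 49×60 + 44) × 50 + 0 = 149200.
Real time: 149200 / (50) = 2984 s.
Target frame: (2984) × (24000/1001) = 71616000/1001 ≈ 71544.456 → 71544.
At 24 labels/s: frame 71544 → 00:49:41:00.

00:49:41:00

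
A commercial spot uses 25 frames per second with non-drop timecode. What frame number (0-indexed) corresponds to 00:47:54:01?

Total seconds to the label: (0 × 3600 + 47 × 60 + 54) = 2874.
Frame index = 2874 × 25 + 1 = 71851.

frame 71851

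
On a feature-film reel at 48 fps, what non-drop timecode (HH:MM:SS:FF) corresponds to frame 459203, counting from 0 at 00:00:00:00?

459203 ÷ 48 = 9566 full seconds, remainder 35 frames.
9566 s = 2 h 39 min 26 s.
Timecode: 02:39:26:35.

02:39:26:35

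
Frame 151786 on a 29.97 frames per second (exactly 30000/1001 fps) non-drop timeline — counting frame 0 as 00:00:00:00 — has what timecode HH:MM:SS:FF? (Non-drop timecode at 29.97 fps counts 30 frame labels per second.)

01:24:19:16

151786 ÷ 30 = 5059 full seconds, remainder 16 frames.
5059 s = 1 h 24 min 19 s.
Timecode: 01:24:19:16.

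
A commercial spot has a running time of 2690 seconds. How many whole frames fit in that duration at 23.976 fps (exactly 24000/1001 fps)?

Frames = 2690 × 24000/1001 = 64560000/1001 ≈ 64495.5045.
Complete frames: 64495.

64495 frames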